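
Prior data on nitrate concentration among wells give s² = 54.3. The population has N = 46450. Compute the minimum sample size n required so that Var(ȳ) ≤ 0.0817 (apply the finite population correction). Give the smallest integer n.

656

Without fpc, n₀ = s²/D = 54.3/0.0817 = 664.6267.
With fpc, (1 − n/N)·s²/n ≤ D requires n ≥ n₀/(1 + n₀/N) = 664.6267/(1 + 664.6267/46450) = 655.2511.
Rounding up, n = 656.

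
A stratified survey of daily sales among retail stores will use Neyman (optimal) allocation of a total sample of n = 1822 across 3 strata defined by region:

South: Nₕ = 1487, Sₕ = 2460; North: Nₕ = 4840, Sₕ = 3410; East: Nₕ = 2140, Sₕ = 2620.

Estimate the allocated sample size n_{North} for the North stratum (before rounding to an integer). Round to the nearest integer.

1167

Neyman allocation: nₕ = n·NₕSₕ / Σⱼ NⱼSⱼ.
Σ NⱼSⱼ = 1487·2460 + 4840·3410 + 2140·2620 = 2.576922 × 10^7.
n_{North} = 1822·4840·3410 / (2.576922 × 10^7) = 1167.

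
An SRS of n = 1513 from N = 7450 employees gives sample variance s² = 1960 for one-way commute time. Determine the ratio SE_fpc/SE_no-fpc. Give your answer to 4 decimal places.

0.8927

f = n/N = 1513/7450 = 0.20308725.
SE_no-fpc = √(s²/n) = 1.1381738; SE_fpc = √((1−f)s²/n) = 1.0160474.
Ratio = √(1−f) = 0.89269970.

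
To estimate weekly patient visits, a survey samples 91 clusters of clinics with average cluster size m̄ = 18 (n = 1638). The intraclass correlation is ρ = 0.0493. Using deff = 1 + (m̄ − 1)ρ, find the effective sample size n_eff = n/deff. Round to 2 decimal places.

deff = 1 + (18 − 1)·0.0493 = 1 + 0.8381 = 1.8381.
n_eff = 1638 / 1.8381 = 891.14.

891.14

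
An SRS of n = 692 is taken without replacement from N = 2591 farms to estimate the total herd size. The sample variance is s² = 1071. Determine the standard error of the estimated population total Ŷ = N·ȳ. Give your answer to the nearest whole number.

Var(Ŷ) = N²·Var(ȳ) = N²·(1 − n/N)·s²/n.
f = 692/2591 = 0.26707835; Var(ȳ) = 0.73292165·1071/692 = 1.1343339.
Var(Ŷ) = 2591² · 1.1343339 = 7.6151022 × 10^6.
SE(Ŷ) = √(7.6151022 × 10^6) = 2760.

2760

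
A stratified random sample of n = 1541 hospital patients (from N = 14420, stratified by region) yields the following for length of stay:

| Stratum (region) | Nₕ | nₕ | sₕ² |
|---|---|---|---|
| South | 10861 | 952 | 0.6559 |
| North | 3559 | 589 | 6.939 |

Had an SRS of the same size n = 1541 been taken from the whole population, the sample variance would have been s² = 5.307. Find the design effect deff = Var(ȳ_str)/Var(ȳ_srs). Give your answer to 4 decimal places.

0.3106

Var(ȳ_str) = Σ Wₕ²(1−fₕ)sₕ²/nₕ with Wₕ = Nₕ/14420:
  South: (10861/14420)²·(1−952/10861)·0.6559/952 = 3.5659053 × 10^-4
  North: (3559/14420)²·(1−589/3559)·6.939/589 = 5.9887407 × 10^-4
  → Var(ȳ_str) = 9.554646 × 10^-4.
Var(ȳ_srs) = (1 − 1541/14420)·5.307/1541 = 0.0030758371.
deff = (9.554646 × 10^-4) / 0.0030758371 = 0.3106.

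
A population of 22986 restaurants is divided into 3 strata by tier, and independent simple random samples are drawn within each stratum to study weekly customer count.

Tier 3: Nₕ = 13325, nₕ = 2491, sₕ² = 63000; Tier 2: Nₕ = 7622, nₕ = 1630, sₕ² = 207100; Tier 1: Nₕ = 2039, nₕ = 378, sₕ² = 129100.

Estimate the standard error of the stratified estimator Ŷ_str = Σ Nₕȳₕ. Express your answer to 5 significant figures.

103010

Var(Ŷ_str) = Σₕ Nₕ²(1 − fₕ)sₕ²/nₕ.
Tier 3: 13325²·(1 − 2491/13325)·63000/2491 = 3.6510928 × 10^9.
Tier 2: 7622²·(1 − 1630/7622)·207100/1630 = 5.8027418 × 10^9.
Tier 1: 2039²·(1 − 378/2039)·129100/378 = 1.1567015 × 10^9.
Sum = 1.0610536 × 10^10.
SE = √(1.0610536 × 10^10) = 103010.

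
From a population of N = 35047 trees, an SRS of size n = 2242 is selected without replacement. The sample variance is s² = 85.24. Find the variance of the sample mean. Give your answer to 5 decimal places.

Under SRS without replacement, Var(ȳ) = (1 − f)·s²/n with f = n/N = 2242/35047 = 0.06397124.
Var(ȳ) = (1 − 0.06397124)·85.24/2242 = 0.93602876·0.038019625 = 0.035587463.

0.03559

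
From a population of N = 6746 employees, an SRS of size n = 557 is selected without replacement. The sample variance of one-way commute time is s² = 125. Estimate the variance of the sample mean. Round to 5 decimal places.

0.20589

Under SRS without replacement, Var(ȳ) = (1 − f)·s²/n with f = n/N = 557/6746 = 0.08256745.
Var(ȳ) = (1 − 0.08256745)·125/557 = 0.91743255·0.22441652 = 0.20588702.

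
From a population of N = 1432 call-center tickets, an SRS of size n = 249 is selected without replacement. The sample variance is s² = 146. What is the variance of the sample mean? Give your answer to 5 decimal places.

Under SRS without replacement, Var(ȳ) = (1 − f)·s²/n with f = n/N = 249/1432 = 0.17388268.
Var(ȳ) = (1 − 0.17388268)·146/249 = 0.82611732·0.58634538 = 0.48439007.

0.48439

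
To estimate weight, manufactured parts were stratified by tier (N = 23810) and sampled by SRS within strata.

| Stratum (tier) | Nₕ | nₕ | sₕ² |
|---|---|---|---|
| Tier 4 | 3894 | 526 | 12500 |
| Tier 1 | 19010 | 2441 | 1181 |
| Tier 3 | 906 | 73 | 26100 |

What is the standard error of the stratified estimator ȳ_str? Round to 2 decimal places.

Var(ȳ_str) = Σₕ Wₕ²(1 − fₕ)sₕ²/nₕ with Wₕ = Nₕ/N, N = 23810.
Tier 4: Wₕ = 0.16354473; term = 0.16354473²·(1 − 0.13507961)·12500/526 = 0.54976047.
Tier 1: Wₕ = 0.79840403; term = 0.79840403²·(1 − 0.12840610)·1181/2441 = 0.26880772.
Tier 3: Wₕ = 0.03805124; term = 0.03805124²·(1 − 0.08057395)·26100/73 = 0.47596175.
Sum = 1.2945299.
SE = √(1.2945299) = 1.14.

1.14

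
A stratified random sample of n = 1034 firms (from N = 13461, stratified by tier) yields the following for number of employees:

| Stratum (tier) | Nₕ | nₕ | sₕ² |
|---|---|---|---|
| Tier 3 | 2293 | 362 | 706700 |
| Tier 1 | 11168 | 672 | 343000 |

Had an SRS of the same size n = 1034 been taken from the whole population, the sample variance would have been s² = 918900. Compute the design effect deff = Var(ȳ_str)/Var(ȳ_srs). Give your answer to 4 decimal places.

Var(ȳ_str) = Σ Wₕ²(1−fₕ)sₕ²/nₕ with Wₕ = Nₕ/13461:
  Tier 3: (2293/13461)²·(1−362/2293)·706700/362 = 47.704374
  Tier 1: (11168/13461)²·(1−672/11168)·343000/672 = 330.19419
  → Var(ȳ_str) = 377.89856.
Var(ȳ_srs) = (1 − 1034/13461)·918900/1034 = 820.42085.
deff = 377.89856 / 820.42085 = 0.4606.

0.4606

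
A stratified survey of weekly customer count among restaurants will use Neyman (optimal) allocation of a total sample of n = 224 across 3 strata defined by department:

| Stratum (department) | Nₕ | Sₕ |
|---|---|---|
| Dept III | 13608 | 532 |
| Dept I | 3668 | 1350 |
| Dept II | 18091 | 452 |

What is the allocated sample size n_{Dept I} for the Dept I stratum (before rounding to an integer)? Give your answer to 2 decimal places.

54.46

Neyman allocation: nₕ = n·NₕSₕ / Σⱼ NⱼSⱼ.
Σ NⱼSⱼ = 13608·532 + 3668·1350 + 18091·452 = 2.0368388 × 10^7.
n_{Dept I} = 224·3668·1350 / (2.0368388 × 10^7) = 54.46.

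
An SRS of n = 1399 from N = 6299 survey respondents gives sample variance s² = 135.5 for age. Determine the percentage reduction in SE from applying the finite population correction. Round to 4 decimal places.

f = n/N = 1399/6299 = 0.22209875.
SE_no-fpc = √(s²/n) = 0.31121519; SE_fpc = √((1−f)s²/n) = 0.27448779.
Ratio = √(1−f) = 0.88198711. Reduction = 100·(1 − 0.88198711) = 11.8013%.

11.8013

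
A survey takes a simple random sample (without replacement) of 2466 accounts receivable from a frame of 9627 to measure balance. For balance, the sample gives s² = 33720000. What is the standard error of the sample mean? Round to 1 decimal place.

100.9

Under SRS without replacement, Var(ȳ) = (1 − f)·s²/n with f = n/N = 2466/9627 = 0.25615457.
Var(ȳ) = (1 − 0.25615457)·33720000/2466 = 0.74384543·13673.966 = 10171.317.
SE(ȳ) = √(10171.317) = 100.9.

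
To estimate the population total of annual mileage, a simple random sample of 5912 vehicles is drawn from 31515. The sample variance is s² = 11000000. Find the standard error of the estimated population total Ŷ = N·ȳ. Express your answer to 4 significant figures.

Var(Ŷ) = N²·Var(ȳ) = N²·(1 − n/N)·s²/n.
f = 5912/31515 = 0.18759321; Var(ȳ) = 0.81240679·11000000/5912 = 1511.5823.
Var(Ŷ) = 31515² · 1511.5823 = 1.5012963 × 10^12.
SE(Ŷ) = √(1.5012963 × 10^12) = 1.225 × 10^6.

1.225 × 10^6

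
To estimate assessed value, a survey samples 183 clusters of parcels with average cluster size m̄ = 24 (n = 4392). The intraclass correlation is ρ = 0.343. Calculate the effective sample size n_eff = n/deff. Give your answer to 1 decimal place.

deff = 1 + (24 − 1)·0.343 = 1 + 7.889 = 8.889.
n_eff = 4392 / 8.889 = 494.1.

494.1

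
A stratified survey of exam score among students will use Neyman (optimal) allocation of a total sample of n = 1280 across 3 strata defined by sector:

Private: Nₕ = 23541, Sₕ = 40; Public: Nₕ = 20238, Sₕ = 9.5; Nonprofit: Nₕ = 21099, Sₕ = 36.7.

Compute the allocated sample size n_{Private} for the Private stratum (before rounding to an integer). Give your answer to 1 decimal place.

631.6

Neyman allocation: nₕ = n·NₕSₕ / Σⱼ NⱼSⱼ.
Σ NⱼSⱼ = 23541·40 + 20238·9.5 + 21099·36.7 = 1.9082343 × 10^6.
n_{Private} = 1280·23541·40 / (1.9082343 × 10^6) = 631.6.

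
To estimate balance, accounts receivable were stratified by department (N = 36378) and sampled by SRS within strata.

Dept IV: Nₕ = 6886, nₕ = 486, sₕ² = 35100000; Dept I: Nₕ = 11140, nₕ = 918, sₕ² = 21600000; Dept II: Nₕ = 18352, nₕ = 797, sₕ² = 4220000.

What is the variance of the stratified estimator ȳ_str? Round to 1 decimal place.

5718.8

Var(ȳ_str) = Σₕ Wₕ²(1 − fₕ)sₕ²/nₕ with Wₕ = Nₕ/N, N = 36378.
Dept IV: Wₕ = 0.18929023; term = 0.18929023²·(1 − 0.07057798)·35100000/486 = 2405.1391.
Dept I: Wₕ = 0.30622904; term = 0.30622904²·(1 − 0.08240575)·21600000/918 = 2024.6712.
Dept II: Wₕ = 0.50448073; term = 0.50448073²·(1 − 0.04342851)·4220000/797 = 1289.0232.
Sum = 5718.8335.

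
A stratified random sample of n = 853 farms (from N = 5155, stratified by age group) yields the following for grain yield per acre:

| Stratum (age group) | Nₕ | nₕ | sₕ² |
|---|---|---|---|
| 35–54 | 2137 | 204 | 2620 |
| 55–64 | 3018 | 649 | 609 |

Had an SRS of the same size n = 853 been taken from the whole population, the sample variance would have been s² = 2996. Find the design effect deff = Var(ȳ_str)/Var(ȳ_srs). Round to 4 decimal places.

Var(ȳ_str) = Σ Wₕ²(1−fₕ)sₕ²/nₕ with Wₕ = Nₕ/5155:
  35–54: (2137/5155)²·(1−204/2137)·2620/204 = 1.996412
  55–64: (3018/5155)²·(1−649/3018)·609/649 = 0.25246405
  → Var(ȳ_str) = 2.2488761.
Var(ȳ_srs) = (1 − 853/5155)·2996/853 = 2.9311262.
deff = 2.2488761 / 2.9311262 = 0.7672.

0.7672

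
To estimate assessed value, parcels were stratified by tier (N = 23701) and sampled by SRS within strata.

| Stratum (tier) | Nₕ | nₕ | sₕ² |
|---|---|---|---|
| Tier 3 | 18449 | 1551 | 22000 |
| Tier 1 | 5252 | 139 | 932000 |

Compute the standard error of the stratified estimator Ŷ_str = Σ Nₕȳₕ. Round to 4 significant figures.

Var(Ŷ_str) = Σₕ Nₕ²(1 − fₕ)sₕ²/nₕ.
Tier 3: 18449²·(1 − 1551/18449)·22000/1551 = 4.4220029 × 10^9.
Tier 1: 5252²·(1 − 139/5252)·932000/139 = 1.8005352 × 10^11.
Sum = 1.8447552 × 10^11.
SE = √(1.8447552 × 10^11) = 429500.

429500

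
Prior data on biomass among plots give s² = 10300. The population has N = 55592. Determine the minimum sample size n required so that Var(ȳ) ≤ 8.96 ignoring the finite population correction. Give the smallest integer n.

Without fpc, n₀ = s²/D = 10300/8.96 = 1149.5536.
Rounding up, n = 1150.

1150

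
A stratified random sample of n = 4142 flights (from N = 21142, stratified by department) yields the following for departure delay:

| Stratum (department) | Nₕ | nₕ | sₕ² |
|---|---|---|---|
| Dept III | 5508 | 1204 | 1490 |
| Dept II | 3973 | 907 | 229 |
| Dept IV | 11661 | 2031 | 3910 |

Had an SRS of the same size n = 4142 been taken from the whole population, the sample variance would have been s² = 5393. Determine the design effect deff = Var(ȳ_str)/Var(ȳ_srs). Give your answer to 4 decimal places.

0.5312

Var(ȳ_str) = Σ Wₕ²(1−fₕ)sₕ²/nₕ with Wₕ = Nₕ/21142:
  Dept III: (5508/21142)²·(1−1204/5508)·1490/1204 = 0.065634751
  Dept II: (3973/21142)²·(1−907/3973)·229/907 = 0.0068806073
  Dept IV: (11661/21142)²·(1−2031/11661)·3910/2031 = 0.48365622
  → Var(ȳ_str) = 0.55617158.
Var(ȳ_srs) = (1 − 4142/21142)·5393/4142 = 1.0469433.
deff = 0.55617158 / 1.0469433 = 0.5312.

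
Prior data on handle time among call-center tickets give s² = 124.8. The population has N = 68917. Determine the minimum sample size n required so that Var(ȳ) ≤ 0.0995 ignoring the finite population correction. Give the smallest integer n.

Without fpc, n₀ = s²/D = 124.8/0.0995 = 1254.2714.
Rounding up, n = 1255.

1255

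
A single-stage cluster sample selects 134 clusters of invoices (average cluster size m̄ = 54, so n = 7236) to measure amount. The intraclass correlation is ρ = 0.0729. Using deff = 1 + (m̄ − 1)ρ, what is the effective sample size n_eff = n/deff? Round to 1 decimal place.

1487.8

deff = 1 + (54 − 1)·0.0729 = 1 + 3.8637 = 4.8637.
n_eff = 7236 / 4.8637 = 1487.8.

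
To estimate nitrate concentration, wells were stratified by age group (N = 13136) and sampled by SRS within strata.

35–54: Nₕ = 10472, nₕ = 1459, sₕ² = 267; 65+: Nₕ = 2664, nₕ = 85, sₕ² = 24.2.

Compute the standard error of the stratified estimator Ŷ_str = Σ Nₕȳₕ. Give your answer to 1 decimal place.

Var(Ŷ_str) = Σₕ Nₕ²(1 − fₕ)sₕ²/nₕ.
35–54: 10472²·(1 − 1459/10472)·267/1459 = 1.7272491 × 10^7.
65+: 2664²·(1 − 85/2664)·24.2/85 = 1.9560592 × 10^6.
Sum = 1.922855 × 10^7.
SE = √(1.922855 × 10^7) = 4385.0.

4385.0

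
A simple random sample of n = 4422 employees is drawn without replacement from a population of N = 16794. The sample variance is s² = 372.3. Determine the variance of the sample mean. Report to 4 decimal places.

0.0620

Under SRS without replacement, Var(ȳ) = (1 − f)·s²/n with f = n/N = 4422/16794 = 0.26330832.
Var(ȳ) = (1 − 0.26330832)·372.3/4422 = 0.73669168·0.084192673 = 0.062024041.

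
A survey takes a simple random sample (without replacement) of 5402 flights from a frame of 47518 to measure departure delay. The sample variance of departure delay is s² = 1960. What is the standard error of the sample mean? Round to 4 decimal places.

Under SRS without replacement, Var(ȳ) = (1 − f)·s²/n with f = n/N = 5402/47518 = 0.11368324.
Var(ȳ) = (1 − 0.11368324)·1960/5402 = 0.88631676·0.36282858 = 0.32158105.
SE(ȳ) = √(0.32158105) = 0.5671.

0.5671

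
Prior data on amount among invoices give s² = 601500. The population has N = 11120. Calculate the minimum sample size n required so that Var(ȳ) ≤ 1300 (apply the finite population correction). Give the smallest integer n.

445

Without fpc, n₀ = s²/D = 601500/1300 = 462.6923.
With fpc, (1 − n/N)·s²/n ≤ D requires n ≥ n₀/(1 + n₀/N) = 462.6923/(1 + 462.6923/11120) = 444.2092.
Rounding up, n = 445.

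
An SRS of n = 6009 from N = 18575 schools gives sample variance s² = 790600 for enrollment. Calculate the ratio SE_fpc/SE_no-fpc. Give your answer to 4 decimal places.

0.8225

f = n/N = 6009/18575 = 0.32349933.
SE_no-fpc = √(s²/n) = 11.470367; SE_fpc = √((1−f)s²/n) = 9.4343377.
Ratio = √(1−f) = 0.82249661.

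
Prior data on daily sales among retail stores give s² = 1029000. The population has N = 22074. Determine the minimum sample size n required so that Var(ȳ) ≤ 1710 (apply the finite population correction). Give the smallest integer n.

Without fpc, n₀ = s²/D = 1029000/1710 = 601.7544.
With fpc, (1 − n/N)·s²/n ≤ D requires n ≥ n₀/(1 + n₀/N) = 601.7544/(1 + 601.7544/22074) = 585.7854.
Rounding up, n = 586.

586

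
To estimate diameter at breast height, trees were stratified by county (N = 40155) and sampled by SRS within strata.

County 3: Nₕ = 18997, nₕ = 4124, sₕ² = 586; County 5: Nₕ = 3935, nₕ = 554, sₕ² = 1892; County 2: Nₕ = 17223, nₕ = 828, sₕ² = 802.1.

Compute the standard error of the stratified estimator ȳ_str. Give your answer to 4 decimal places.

Var(ȳ_str) = Σₕ Wₕ²(1 − fₕ)sₕ²/nₕ with Wₕ = Nₕ/N, N = 40155.
County 3: Wₕ = 0.47309177; term = 0.47309177²·(1 − 0.21708691)·586/4124 = 0.02489908.
County 5: Wₕ = 0.09799527; term = 0.09799527²·(1 − 0.14078780)·1892/554 = 0.028178769.
County 2: Wₕ = 0.42891296; term = 0.42891296²·(1 − 0.04807525)·802.1/828 = 0.16964425.
Sum = 0.2227221.
SE = √(0.2227221) = 0.4719.

0.4719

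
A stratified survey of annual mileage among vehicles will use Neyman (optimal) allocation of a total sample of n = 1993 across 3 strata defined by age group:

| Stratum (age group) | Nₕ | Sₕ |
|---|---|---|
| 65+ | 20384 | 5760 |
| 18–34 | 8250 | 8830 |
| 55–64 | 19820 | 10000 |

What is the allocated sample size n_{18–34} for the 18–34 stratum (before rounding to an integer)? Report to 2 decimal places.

Neyman allocation: nₕ = n·NₕSₕ / Σⱼ NⱼSⱼ.
Σ NⱼSⱼ = 20384·5760 + 8250·8830 + 19820·10000 = 3.8845934 × 10^8.
n_{18–34} = 1993·8250·8830 / (3.8845934 × 10^8) = 373.75.

373.75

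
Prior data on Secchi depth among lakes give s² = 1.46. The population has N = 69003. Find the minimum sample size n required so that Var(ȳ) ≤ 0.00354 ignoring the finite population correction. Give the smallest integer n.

Without fpc, n₀ = s²/D = 1.46/0.00354 = 412.4294.
Rounding up, n = 413.

413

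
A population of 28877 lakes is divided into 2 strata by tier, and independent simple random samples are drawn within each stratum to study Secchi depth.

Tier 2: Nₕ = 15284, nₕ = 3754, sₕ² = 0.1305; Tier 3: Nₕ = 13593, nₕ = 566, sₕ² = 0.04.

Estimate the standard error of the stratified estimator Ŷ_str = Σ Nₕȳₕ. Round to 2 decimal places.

Var(Ŷ_str) = Σₕ Nₕ²(1 − fₕ)sₕ²/nₕ.
Tier 2: 15284²·(1 − 3754/15284)·0.1305/3754 = 6126.0788.
Tier 3: 13593²·(1 − 566/13593)·0.04/566 = 12514.206.
Sum = 18640.285.
SE = √(18640.285) = 136.53.

136.53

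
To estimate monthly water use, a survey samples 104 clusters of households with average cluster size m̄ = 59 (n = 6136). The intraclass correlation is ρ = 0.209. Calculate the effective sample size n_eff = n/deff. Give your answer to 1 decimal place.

467.6

deff = 1 + (59 − 1)·0.209 = 1 + 12.122 = 13.122.
n_eff = 6136 / 13.122 = 467.6.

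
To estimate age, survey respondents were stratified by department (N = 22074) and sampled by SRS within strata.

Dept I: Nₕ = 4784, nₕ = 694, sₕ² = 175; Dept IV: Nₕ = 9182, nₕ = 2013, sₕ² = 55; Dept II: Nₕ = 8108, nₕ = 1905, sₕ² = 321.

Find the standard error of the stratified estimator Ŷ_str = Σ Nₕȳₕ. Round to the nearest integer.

Var(Ŷ_str) = Σₕ Nₕ²(1 − fₕ)sₕ²/nₕ.
Dept I: 4784²·(1 − 694/4784)·175/694 = 4.9339308 × 10^6.
Dept IV: 9182²·(1 − 2013/9182)·55/2013 = 1.798518 × 10^6.
Dept II: 8108²·(1 − 1905/8108)·321/1905 = 8.4747242 × 10^6.
Sum = 1.5207173 × 10^7.
SE = √(1.5207173 × 10^7) = 3900.

3900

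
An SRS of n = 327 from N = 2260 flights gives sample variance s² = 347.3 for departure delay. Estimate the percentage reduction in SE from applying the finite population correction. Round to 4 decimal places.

f = n/N = 327/2260 = 0.14469027.
SE_no-fpc = √(s²/n) = 1.0305724; SE_fpc = √((1−f)s²/n) = 0.95310385.
Ratio = √(1−f) = 0.92482957. Reduction = 100·(1 − 0.92482957) = 7.5170%.

7.5170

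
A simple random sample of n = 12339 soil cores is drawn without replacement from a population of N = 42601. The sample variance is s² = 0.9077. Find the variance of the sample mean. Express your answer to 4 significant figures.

5.226 × 10^-5

Under SRS without replacement, Var(ȳ) = (1 − f)·s²/n with f = n/N = 12339/42601 = 0.28964109.
Var(ȳ) = (1 − 0.28964109)·0.9077/12339 = 0.71035891·7.3563498 × 10^-5 = 5.2256486 × 10^-5.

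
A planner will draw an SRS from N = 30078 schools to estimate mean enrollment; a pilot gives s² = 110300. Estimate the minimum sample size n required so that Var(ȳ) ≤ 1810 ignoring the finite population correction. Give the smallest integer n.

Without fpc, n₀ = s²/D = 110300/1810 = 60.9392.
Rounding up, n = 61.

61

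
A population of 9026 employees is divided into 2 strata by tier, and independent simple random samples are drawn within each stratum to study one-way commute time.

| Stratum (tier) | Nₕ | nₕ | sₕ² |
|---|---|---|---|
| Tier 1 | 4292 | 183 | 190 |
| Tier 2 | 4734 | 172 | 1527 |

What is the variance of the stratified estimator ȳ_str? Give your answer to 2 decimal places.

Var(ȳ_str) = Σₕ Wₕ²(1 − fₕ)sₕ²/nₕ with Wₕ = Nₕ/N, N = 9026.
Tier 1: Wₕ = 0.47551518; term = 0.47551518²·(1 − 0.04263747)·190/183 = 0.22475414.
Tier 2: Wₕ = 0.52448482; term = 0.52448482²·(1 − 0.03633291)·1527/172 = 2.3534418.
Sum = 2.5781959.

2.58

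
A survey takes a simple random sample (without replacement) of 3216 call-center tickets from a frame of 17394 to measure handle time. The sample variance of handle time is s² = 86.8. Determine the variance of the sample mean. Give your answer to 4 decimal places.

0.0220

Under SRS without replacement, Var(ȳ) = (1 − f)·s²/n with f = n/N = 3216/17394 = 0.18489134.
Var(ȳ) = (1 − 0.18489134)·86.8/3216 = 0.81510866·0.02699005 = 0.021999823.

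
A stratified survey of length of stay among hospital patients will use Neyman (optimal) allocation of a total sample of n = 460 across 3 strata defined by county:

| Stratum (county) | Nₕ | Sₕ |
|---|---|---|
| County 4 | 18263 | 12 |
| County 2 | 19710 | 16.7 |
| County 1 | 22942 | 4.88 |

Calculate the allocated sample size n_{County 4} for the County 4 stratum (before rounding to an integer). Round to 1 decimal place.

152.7

Neyman allocation: nₕ = n·NₕSₕ / Σⱼ NⱼSⱼ.
Σ NⱼSⱼ = 18263·12 + 19710·16.7 + 22942·4.88 = 660269.96.
n_{County 4} = 460·18263·12 / 660269.96 = 152.7.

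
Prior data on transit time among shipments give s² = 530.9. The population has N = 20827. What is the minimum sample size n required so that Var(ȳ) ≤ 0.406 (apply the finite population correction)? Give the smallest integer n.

Without fpc, n₀ = s²/D = 530.9/0.406 = 1307.6355.
With fpc, (1 − n/N)·s²/n ≤ D requires n ≥ n₀/(1 + n₀/N) = 1307.6355/(1 + 1307.6355/20827) = 1230.3850.
Rounding up, n = 1231.

1231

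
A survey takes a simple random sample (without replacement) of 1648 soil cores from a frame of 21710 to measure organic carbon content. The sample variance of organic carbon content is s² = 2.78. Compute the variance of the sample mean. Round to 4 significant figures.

Under SRS without replacement, Var(ȳ) = (1 − f)·s²/n with f = n/N = 1648/21710 = 0.07590972.
Var(ȳ) = (1 − 0.07590972)·2.78/1648 = 0.92409028·0.0016868932 = 0.0015588416.

0.001559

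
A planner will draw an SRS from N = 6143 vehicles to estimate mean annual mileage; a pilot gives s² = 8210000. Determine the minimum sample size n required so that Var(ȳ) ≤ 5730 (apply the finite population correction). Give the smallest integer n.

Without fpc, n₀ = s²/D = 8210000/5730 = 1432.8098.
With fpc, (1 − n/N)·s²/n ≤ D requires n ≥ n₀/(1 + n₀/N) = 1432.8098/(1 + 1432.8098/6143) = 1161.8231.
Rounding up, n = 1162.

1162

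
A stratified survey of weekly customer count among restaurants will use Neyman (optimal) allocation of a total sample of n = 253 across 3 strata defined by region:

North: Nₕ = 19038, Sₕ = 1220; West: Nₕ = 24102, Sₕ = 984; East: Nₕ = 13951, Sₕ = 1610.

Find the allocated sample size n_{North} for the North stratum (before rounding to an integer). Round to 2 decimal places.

Neyman allocation: nₕ = n·NₕSₕ / Σⱼ NⱼSⱼ.
Σ NⱼSⱼ = 19038·1220 + 24102·984 + 13951·1610 = 6.9403838 × 10^7.
n_{North} = 253·19038·1220 / (6.9403838 × 10^7) = 84.67.

84.67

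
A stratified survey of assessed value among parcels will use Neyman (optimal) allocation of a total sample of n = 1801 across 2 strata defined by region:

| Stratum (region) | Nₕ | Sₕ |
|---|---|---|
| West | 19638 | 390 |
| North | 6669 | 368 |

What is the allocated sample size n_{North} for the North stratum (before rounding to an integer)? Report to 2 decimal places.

Neyman allocation: nₕ = n·NₕSₕ / Σⱼ NⱼSⱼ.
Σ NⱼSⱼ = 19638·390 + 6669·368 = 1.0113012 × 10^7.
n_{North} = 1801·6669·368 / (1.0113012 × 10^7) = 437.06.

437.06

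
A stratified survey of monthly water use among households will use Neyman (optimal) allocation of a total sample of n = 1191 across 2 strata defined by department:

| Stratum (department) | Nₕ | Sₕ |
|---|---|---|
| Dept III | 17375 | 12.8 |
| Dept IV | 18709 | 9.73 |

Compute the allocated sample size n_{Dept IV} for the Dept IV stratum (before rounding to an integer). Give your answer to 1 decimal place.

Neyman allocation: nₕ = n·NₕSₕ / Σⱼ NⱼSⱼ.
Σ NⱼSⱼ = 17375·12.8 + 18709·9.73 = 404438.57.
n_{Dept IV} = 1191·18709·9.73 / 404438.57 = 536.1.

536.1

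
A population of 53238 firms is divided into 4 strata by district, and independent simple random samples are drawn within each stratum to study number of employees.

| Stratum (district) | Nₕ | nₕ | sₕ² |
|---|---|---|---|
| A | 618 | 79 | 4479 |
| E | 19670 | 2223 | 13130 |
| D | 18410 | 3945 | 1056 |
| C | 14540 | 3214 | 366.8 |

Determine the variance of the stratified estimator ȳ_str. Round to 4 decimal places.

Var(ȳ_str) = Σₕ Wₕ²(1 − fₕ)sₕ²/nₕ with Wₕ = Nₕ/N, N = 53238.
A: Wₕ = 0.01160825; term = 0.01160825²·(1 − 0.12783172)·4479/79 = 0.0066632752.
E: Wₕ = 0.36947293; term = 0.36947293²·(1 − 0.11301474)·13130/2223 = 0.7151661.
D: Wₕ = 0.34580563; term = 0.34580563²·(1 − 0.21428571)·1056/3945 = 0.025150445.
C: Wₕ = 0.27311319; term = 0.27311319²·(1 − 0.22104539)·366.8/3214 = 0.0066310294.
Sum = 0.75361085.

0.7536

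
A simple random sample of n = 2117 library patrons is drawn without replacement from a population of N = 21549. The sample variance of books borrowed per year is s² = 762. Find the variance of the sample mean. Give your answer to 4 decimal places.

Under SRS without replacement, Var(ȳ) = (1 − f)·s²/n with f = n/N = 2117/21549 = 0.09824122.
Var(ȳ) = (1 − 0.09824122)·762/2117 = 0.90175878·0.35994332 = 0.32458205.

0.3246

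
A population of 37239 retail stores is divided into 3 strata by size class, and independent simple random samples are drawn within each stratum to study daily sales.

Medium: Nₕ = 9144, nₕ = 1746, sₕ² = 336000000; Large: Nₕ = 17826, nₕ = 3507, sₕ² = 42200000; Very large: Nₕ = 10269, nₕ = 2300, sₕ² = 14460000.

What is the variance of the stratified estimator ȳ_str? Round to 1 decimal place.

Var(ȳ_str) = Σₕ Wₕ²(1 − fₕ)sₕ²/nₕ with Wₕ = Nₕ/N, N = 37239.
Medium: Wₕ = 0.24554902; term = 0.24554902²·(1 − 0.19094488)·336000000/1746 = 9387.4916.
Large: Wₕ = 0.47869169; term = 0.47869169²·(1 − 0.19673511)·42200000/3507 = 2214.865.
Very large: Wₕ = 0.27575928; term = 0.27575928²·(1 − 0.22397507)·14460000/2300 = 371.00214.
Sum = 11973.359.

11973.4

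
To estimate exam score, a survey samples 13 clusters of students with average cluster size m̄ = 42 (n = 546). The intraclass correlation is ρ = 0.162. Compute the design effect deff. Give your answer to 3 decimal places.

7.642

deff = 1 + (42 − 1)·0.162 = 1 + 6.642 = 7.642.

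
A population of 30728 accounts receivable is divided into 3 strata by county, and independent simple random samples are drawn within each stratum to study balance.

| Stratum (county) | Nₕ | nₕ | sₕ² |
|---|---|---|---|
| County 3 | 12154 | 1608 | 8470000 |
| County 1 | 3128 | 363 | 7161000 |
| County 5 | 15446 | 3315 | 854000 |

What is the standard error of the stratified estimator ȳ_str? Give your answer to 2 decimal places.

30.77

Var(ȳ_str) = Σₕ Wₕ²(1 − fₕ)sₕ²/nₕ with Wₕ = Nₕ/N, N = 30728.
County 3: Wₕ = 0.39553502; term = 0.39553502²·(1 − 0.13230212)·8470000/1608 = 715.04896.
County 1: Wₕ = 0.10179641; term = 0.10179641²·(1 − 0.11604859)·7161000/363 = 180.70091.
County 5: Wₕ = 0.50266858; term = 0.50266858²·(1 − 0.21461867)·854000/3315 = 51.123242.
Sum = 946.87311.
SE = √(946.87311) = 30.77.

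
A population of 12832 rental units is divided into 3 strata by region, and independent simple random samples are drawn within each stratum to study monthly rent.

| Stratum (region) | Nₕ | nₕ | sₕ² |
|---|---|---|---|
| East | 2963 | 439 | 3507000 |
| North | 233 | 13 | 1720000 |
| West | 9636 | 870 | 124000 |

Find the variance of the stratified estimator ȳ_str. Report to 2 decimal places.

Var(ȳ_str) = Σₕ Wₕ²(1 − fₕ)sₕ²/nₕ with Wₕ = Nₕ/N, N = 12832.
East: Wₕ = 0.23090711; term = 0.23090711²·(1 − 0.14816065)·3507000/439 = 362.8303.
North: Wₕ = 0.01815773; term = 0.01815773²·(1 − 0.05579399)·1720000/13 = 41.188407.
West: Wₕ = 0.75093516; term = 0.75093516²·(1 − 0.09028643)·124000/870 = 73.115927.
Sum = 477.13463.

477.13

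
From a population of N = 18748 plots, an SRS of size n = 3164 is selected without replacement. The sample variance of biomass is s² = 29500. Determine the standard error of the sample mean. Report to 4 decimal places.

Under SRS without replacement, Var(ȳ) = (1 − f)·s²/n with f = n/N = 3164/18748 = 0.16876467.
Var(ȳ) = (1 − 0.16876467)·29500/3164 = 0.83123533·9.323641 = 7.7501398.
SE(ȳ) = √(7.7501398) = 2.7839.

2.7839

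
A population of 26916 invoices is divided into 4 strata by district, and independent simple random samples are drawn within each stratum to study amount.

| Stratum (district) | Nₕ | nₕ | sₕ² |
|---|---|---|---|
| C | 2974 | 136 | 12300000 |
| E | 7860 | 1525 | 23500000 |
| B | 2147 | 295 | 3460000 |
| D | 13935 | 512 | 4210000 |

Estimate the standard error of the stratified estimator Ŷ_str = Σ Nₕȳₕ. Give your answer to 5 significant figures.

1.7650 × 10^6

Var(Ŷ_str) = Σₕ Nₕ²(1 − fₕ)sₕ²/nₕ.
C: 2974²·(1 − 136/2974)·12300000/136 = 7.633427 × 10^11.
E: 7860²·(1 − 1525/7860)·23500000/1525 = 7.6730351 × 10^11.
B: 2147²·(1 − 295/2147)·3460000/295 = 4.6636625 × 10^10.
D: 13935²·(1 − 512/13935)·4210000/512 = 1.5380438 × 10^12.
Sum = 3.1153266 × 10^12.
SE = √(3.1153266 × 10^12) = 1.7650 × 10^6.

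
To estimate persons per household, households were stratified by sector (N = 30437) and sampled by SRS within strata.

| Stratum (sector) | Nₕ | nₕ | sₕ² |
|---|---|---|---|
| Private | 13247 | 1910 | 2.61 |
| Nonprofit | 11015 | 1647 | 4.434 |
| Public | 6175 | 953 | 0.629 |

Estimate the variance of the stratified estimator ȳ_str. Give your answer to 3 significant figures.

5.44 × 10^-4

Var(ȳ_str) = Σₕ Wₕ²(1 − fₕ)sₕ²/nₕ with Wₕ = Nₕ/N, N = 30437.
Private: Wₕ = 0.43522686; term = 0.43522686²·(1 − 0.14418359)·2.61/1910 = 2.2152316 × 10^-4.
Nonprofit: Wₕ = 0.36189506; term = 0.36189506²·(1 − 0.14952338)·4.434/1647 = 2.9986777 × 10^-4.
Public: Wₕ = 0.20287808; term = 0.20287808²·(1 − 0.15433198)·0.629/953 = 2.2973538 × 10^-5.
Sum = 5.4436447 × 10^-4.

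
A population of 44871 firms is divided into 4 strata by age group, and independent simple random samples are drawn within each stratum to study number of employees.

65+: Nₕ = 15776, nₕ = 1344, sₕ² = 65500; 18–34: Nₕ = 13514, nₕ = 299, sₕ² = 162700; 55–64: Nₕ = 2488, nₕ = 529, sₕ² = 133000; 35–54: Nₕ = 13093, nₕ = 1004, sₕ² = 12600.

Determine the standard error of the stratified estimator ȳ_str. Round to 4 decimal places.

7.4412

Var(ȳ_str) = Σₕ Wₕ²(1 − fₕ)sₕ²/nₕ with Wₕ = Nₕ/N, N = 44871.
65+: Wₕ = 0.35158566; term = 0.35158566²·(1 − 0.08519270)·65500/1344 = 5.5110449.
18–34: Wₕ = 0.30117448; term = 0.30117448²·(1 − 0.02212520)·162700/299 = 48.265404.
55–64: Wₕ = 0.05544784; term = 0.05544784²·(1 − 0.21262058)·133000/529 = 0.60862429.
35–54: Wₕ = 0.29179203; term = 0.29179203²·(1 − 0.07668220)·12600/1004 = 0.98658585.
Sum = 55.371659.
SE = √(55.371659) = 7.4412.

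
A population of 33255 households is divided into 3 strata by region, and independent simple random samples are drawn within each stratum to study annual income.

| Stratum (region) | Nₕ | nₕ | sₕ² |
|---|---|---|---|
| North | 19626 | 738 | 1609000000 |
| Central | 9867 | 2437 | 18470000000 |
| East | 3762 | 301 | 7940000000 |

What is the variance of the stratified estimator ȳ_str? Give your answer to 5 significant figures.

1.5438 × 10^6

Var(ȳ_str) = Σₕ Wₕ²(1 − fₕ)sₕ²/nₕ with Wₕ = Nₕ/N, N = 33255.
North: Wₕ = 0.59016689; term = 0.59016689²·(1 − 0.03760318)·1609000000/738 = 730808.43.
Central: Wₕ = 0.29670726; term = 0.29670726²·(1 − 0.24698490)·18470000000/2437 = 502425.19.
East: Wₕ = 0.11312585; term = 0.11312585²·(1 − 0.08001063)·7940000000/301 = 310570.71.
Sum = 1.5438043 × 10^6.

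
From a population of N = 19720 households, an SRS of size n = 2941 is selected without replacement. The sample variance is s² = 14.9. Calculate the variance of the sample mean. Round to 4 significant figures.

Under SRS without replacement, Var(ȳ) = (1 − f)·s²/n with f = n/N = 2941/19720 = 0.14913793.
Var(ȳ) = (1 − 0.14913793)·14.9/2941 = 0.85086207·0.005066304 = 0.0043107259.

0.004311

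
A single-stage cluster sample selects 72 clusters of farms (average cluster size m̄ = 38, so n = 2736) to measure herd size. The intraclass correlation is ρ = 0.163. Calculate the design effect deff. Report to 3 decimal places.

7.031

deff = 1 + (38 − 1)·0.163 = 1 + 6.031 = 7.031.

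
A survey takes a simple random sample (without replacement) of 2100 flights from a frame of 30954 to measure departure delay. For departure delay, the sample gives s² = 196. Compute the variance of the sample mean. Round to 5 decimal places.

0.08700

Under SRS without replacement, Var(ȳ) = (1 − f)·s²/n with f = n/N = 2100/30954 = 0.06784261.
Var(ȳ) = (1 − 0.06784261)·196/2100 = 0.93215739·0.093333333 = 0.087001357.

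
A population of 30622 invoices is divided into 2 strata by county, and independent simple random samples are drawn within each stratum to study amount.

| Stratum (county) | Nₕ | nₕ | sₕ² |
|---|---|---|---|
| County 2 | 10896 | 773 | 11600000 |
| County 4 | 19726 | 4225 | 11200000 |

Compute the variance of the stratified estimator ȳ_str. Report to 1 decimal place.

Var(ȳ_str) = Σₕ Wₕ²(1 − fₕ)sₕ²/nₕ with Wₕ = Nₕ/N, N = 30622.
County 2: Wₕ = 0.35582261; term = 0.35582261²·(1 − 0.07094347)·11600000/773 = 1765.1748.
County 4: Wₕ = 0.64417739; term = 0.64417739²·(1 − 0.21418433)·11200000/4225 = 864.4163.
Sum = 2629.5911.

2629.6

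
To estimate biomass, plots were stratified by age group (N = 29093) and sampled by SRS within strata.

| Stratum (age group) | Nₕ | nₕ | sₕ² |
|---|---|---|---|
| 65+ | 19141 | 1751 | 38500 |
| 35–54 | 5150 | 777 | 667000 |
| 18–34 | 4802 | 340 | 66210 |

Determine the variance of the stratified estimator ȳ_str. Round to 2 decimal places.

Var(ȳ_str) = Σₕ Wₕ²(1 − fₕ)sₕ²/nₕ with Wₕ = Nₕ/N, N = 29093.
65+: Wₕ = 0.65792459; term = 0.65792459²·(1 − 0.09147902)·38500/1751 = 8.6469266.
35–54: Wₕ = 0.17701853; term = 0.17701853²·(1 − 0.15087379)·667000/777 = 22.840968.
18–34: Wₕ = 0.16505689; term = 0.16505689²·(1 − 0.07080383)·66210/340 = 4.9296874.
Sum = 36.417582.

36.42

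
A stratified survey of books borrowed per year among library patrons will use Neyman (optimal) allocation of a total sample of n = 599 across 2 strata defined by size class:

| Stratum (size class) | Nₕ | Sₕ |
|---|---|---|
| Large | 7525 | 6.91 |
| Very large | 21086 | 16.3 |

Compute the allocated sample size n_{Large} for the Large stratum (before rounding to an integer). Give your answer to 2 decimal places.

Neyman allocation: nₕ = n·NₕSₕ / Σⱼ NⱼSⱼ.
Σ NⱼSⱼ = 7525·6.91 + 21086·16.3 = 395699.55.
n_{Large} = 599·7525·6.91 / 395699.55 = 78.71.

78.71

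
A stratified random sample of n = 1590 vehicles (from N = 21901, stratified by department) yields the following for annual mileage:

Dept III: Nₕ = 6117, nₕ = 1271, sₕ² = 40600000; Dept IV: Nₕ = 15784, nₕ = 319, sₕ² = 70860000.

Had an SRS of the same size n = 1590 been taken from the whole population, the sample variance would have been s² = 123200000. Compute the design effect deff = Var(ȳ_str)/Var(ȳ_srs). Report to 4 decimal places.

1.6006

Var(ȳ_str) = Σ Wₕ²(1−fₕ)sₕ²/nₕ with Wₕ = Nₕ/21901:
  Dept III: (6117/21901)²·(1−1271/6117)·40600000/1271 = 1974.1242
  Dept IV: (15784/21901)²·(1−319/15784)·70860000/319 = 113044.53
  → Var(ȳ_str) = 115018.65.
Var(ȳ_srs) = (1 − 1590/21901)·123200000/1590 = 71858.963.
deff = 115018.65 / 71858.963 = 1.6006.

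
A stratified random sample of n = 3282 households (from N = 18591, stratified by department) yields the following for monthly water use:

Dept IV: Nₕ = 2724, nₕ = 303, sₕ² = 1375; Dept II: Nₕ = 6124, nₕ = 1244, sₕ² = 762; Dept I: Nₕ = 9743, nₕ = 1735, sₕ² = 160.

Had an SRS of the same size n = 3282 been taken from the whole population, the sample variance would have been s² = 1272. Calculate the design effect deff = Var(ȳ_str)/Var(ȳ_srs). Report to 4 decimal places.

Var(ȳ_str) = Σ Wₕ²(1−fₕ)sₕ²/nₕ with Wₕ = Nₕ/18591:
  Dept IV: (2724/18591)²·(1−303/2724)·1375/303 = 0.086587751
  Dept II: (6124/18591)²·(1−1244/6124)·762/1244 = 0.052964404
  Dept I: (9743/18591)²·(1−1735/9743)·160/1735 = 0.020817653
  → Var(ȳ_str) = 0.16036981.
Var(ȳ_srs) = (1 − 3282/18591)·1272/3282 = 0.31914835.
deff = 0.16036981 / 0.31914835 = 0.5025.

0.5025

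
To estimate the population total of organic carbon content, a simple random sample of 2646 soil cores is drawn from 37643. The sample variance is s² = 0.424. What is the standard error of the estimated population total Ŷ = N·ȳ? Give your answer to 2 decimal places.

Var(Ŷ) = N²·Var(ȳ) = N²·(1 − n/N)·s²/n.
f = 2646/37643 = 0.07029195; Var(ȳ) = 0.92970805·0.424/2646 = 1.4897816 × 10^-4.
Var(Ŷ) = 37643² · (1.4897816 × 10^-4) = 211101.37.
SE(Ŷ) = √(211101.37) = 459.46.

459.46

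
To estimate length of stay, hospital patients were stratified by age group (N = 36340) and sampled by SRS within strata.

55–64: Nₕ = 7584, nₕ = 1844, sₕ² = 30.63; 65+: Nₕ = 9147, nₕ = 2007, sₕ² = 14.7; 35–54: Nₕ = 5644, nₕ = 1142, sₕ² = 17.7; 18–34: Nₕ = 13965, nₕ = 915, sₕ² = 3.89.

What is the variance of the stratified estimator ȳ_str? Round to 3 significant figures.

0.00179

Var(ȳ_str) = Σₕ Wₕ²(1 − fₕ)sₕ²/nₕ with Wₕ = Nₕ/N, N = 36340.
55–64: Wₕ = 0.20869565; term = 0.20869565²·(1 − 0.24314346)·30.63/1844 = 5.4755336 × 10^-4.
65+: Wₕ = 0.25170611; term = 0.25170611²·(1 − 0.21941620)·14.7/2007 = 3.6222382 × 10^-4.
35–54: Wₕ = 0.15531095; term = 0.15531095²·(1 − 0.20233877)·17.7/1142 = 2.9821523 × 10^-4.
18–34: Wₕ = 0.38428729; term = 0.38428729²·(1 − 0.06552095)·3.89/915 = 5.8669193 × 10^-4.
Sum = 0.0017946843.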